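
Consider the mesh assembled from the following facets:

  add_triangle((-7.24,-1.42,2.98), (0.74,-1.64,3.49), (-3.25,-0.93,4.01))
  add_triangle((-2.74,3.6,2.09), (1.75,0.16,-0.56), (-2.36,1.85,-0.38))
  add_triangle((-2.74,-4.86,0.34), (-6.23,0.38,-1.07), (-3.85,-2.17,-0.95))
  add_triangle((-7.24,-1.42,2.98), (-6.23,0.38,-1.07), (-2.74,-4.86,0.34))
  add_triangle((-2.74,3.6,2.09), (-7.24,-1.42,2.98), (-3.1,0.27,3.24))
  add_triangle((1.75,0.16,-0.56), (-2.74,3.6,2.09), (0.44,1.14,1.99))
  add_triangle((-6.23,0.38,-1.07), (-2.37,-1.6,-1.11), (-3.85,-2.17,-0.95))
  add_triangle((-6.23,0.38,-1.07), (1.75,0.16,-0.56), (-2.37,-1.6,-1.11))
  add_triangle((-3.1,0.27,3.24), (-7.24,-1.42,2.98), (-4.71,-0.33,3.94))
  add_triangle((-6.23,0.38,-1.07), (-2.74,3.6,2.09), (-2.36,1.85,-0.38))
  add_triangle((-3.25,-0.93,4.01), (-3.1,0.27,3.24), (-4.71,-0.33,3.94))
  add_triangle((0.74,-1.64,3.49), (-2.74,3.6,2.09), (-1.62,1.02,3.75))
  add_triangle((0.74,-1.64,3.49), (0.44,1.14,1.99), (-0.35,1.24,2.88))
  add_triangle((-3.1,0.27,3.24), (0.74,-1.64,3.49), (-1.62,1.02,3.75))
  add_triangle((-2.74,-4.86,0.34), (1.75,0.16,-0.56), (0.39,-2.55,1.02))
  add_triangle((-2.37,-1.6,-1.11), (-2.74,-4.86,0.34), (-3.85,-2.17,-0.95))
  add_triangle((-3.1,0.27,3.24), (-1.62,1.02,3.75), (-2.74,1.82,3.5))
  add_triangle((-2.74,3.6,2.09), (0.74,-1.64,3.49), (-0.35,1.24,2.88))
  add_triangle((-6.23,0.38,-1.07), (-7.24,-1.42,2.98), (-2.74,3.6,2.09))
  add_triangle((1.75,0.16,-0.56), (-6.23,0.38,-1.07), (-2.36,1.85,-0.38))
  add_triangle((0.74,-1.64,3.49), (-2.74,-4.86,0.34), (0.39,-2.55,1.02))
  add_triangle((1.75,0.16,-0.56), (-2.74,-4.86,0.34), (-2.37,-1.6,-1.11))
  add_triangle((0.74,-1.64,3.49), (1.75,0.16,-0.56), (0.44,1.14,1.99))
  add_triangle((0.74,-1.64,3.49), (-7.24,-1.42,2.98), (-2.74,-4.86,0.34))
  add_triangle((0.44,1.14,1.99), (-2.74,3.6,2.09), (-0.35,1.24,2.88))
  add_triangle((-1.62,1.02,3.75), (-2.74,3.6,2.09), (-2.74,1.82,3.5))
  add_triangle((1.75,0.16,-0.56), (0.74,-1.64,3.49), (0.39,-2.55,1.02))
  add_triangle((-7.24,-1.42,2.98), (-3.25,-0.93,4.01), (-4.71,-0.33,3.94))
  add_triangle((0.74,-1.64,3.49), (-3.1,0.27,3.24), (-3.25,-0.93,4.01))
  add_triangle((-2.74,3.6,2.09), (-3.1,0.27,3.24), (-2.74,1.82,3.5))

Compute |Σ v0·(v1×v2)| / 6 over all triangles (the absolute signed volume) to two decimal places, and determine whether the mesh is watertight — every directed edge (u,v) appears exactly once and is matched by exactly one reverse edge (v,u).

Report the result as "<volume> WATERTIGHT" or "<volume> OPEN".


Per-triangle v0·(v1×v2)/6:
  t1: +4.4167
  t2: +2.0059
  t3: +3.5314
  t4: +20.4789
  t5: +8.7859
  t6: +2.0039
  t7: +1.2322
  t8: +1.7535
  t9: +0.7131
  t10: +4.4457
  t11: +0.8504
  t12: +1.2857
  t13: +1.1868
  t14: +3.6104
  t15: +1.9439
  t16: +1.2896
  t17: +1.3916
  t18: +2.2413
  t19: +20.0040
  t20: +1.5315
  t21: +3.8620
  t22: +2.2954
  t23: +2.2567
  t24: +21.4893
  t25: +1.2216
  t26: +1.3301
  t27: +2.2404
  t28: +2.6212
  t29: +2.1729
  t30: +1.7372
Σ = +125.9290 → |volume| = 125.93

Directed edges: 90 total, each appears once with its reverse present → watertight.

125.93 WATERTIGHT


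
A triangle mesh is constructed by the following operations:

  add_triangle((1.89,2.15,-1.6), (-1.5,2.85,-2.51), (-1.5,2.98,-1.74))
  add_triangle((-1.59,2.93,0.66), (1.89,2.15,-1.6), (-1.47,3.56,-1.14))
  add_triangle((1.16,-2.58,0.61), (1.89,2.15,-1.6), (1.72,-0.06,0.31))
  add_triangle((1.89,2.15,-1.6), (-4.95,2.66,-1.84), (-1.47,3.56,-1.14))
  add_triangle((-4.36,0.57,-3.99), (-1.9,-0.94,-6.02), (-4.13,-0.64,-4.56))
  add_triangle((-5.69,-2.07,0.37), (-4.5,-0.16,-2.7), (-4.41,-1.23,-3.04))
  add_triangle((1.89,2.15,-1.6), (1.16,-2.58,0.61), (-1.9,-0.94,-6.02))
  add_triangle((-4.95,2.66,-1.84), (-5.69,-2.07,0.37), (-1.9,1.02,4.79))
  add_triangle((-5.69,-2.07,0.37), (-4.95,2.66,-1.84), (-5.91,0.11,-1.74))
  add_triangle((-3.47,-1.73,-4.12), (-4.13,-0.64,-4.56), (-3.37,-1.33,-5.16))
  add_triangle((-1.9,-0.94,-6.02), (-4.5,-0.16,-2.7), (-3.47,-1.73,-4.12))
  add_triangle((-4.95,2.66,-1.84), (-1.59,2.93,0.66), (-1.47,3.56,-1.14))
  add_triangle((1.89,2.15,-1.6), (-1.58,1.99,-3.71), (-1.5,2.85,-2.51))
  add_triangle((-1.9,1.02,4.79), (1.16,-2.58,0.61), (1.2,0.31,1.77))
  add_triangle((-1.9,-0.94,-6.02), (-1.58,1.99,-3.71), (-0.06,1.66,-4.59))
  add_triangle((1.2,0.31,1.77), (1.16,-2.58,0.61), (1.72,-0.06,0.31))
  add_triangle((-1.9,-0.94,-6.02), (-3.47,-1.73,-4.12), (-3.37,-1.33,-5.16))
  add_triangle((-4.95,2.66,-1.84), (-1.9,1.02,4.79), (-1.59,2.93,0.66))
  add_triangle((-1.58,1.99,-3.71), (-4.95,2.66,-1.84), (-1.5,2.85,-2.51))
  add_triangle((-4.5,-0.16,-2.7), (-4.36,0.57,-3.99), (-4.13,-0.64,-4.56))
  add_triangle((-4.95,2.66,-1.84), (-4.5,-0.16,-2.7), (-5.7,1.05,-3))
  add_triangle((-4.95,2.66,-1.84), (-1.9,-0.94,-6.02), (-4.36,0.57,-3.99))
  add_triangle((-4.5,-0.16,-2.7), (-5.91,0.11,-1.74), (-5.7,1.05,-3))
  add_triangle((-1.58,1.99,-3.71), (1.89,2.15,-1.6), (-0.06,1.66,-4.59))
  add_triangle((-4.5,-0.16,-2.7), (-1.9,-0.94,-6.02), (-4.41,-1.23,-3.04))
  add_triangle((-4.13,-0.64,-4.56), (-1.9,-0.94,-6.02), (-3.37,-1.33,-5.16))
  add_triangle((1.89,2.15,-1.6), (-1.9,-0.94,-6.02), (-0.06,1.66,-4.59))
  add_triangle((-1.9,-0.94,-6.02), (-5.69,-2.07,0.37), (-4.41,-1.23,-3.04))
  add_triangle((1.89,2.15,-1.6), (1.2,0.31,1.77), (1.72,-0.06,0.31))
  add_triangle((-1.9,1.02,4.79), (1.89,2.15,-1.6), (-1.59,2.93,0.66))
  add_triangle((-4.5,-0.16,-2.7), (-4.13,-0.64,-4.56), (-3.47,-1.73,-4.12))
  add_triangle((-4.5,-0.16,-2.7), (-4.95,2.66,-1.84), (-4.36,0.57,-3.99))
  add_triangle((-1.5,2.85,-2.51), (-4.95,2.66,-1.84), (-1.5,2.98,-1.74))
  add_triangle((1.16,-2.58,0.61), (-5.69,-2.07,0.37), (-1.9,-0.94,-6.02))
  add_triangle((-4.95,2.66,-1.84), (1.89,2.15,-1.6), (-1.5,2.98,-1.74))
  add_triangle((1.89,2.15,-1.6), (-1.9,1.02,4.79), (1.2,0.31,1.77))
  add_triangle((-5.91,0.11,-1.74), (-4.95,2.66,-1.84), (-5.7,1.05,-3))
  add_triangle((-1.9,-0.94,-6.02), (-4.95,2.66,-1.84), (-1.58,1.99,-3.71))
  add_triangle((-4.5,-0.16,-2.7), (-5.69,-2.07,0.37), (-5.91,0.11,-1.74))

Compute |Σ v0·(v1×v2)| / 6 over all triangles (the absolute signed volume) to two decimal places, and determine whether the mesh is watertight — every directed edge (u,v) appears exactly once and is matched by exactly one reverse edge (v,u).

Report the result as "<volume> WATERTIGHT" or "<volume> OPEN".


148.66 OPEN

Per-triangle v0·(v1×v2)/6:
  t1: +1.2599
  t2: +2.4286
  t3: +1.1581
  t4: +3.7118
  t5: +2.9968
  t6: +3.5976
  t7: +8.7581
  t8: +23.2489
  t9: +4.3530
  t10: +1.0205
  t11: -4.5467
  t12: +3.8754
  t13: +2.7351
  t14: +4.0401
  t15: +4.5553
  t16: +1.1715
  t17: +0.7574
  t18: +9.4126
  t19: +3.4278
  t20: +1.6403
  t21: -0.1683
  t22: +3.9392
  t23: +1.5959
  t24: +2.7886
  t25: +3.6701
  t26: +1.5413
  t27: +2.3675
  t28: +2.9659
  t29: +1.1827
  t30: +5.4366
  t31: +1.7550
  t32: +3.5370
  t33: +1.5078
  t34: +17.6518
  t35: -1.0415
  t36: +3.8492
  t37: +2.9876
  t38: +10.0537
  t39: +3.4383
Σ = +148.6604 → |volume| = 148.66

Directed edges: 117 total; 3 unmatched, e.g. (-5.69,-2.07,0.37)→(-1.9,1.02,4.79) → open.


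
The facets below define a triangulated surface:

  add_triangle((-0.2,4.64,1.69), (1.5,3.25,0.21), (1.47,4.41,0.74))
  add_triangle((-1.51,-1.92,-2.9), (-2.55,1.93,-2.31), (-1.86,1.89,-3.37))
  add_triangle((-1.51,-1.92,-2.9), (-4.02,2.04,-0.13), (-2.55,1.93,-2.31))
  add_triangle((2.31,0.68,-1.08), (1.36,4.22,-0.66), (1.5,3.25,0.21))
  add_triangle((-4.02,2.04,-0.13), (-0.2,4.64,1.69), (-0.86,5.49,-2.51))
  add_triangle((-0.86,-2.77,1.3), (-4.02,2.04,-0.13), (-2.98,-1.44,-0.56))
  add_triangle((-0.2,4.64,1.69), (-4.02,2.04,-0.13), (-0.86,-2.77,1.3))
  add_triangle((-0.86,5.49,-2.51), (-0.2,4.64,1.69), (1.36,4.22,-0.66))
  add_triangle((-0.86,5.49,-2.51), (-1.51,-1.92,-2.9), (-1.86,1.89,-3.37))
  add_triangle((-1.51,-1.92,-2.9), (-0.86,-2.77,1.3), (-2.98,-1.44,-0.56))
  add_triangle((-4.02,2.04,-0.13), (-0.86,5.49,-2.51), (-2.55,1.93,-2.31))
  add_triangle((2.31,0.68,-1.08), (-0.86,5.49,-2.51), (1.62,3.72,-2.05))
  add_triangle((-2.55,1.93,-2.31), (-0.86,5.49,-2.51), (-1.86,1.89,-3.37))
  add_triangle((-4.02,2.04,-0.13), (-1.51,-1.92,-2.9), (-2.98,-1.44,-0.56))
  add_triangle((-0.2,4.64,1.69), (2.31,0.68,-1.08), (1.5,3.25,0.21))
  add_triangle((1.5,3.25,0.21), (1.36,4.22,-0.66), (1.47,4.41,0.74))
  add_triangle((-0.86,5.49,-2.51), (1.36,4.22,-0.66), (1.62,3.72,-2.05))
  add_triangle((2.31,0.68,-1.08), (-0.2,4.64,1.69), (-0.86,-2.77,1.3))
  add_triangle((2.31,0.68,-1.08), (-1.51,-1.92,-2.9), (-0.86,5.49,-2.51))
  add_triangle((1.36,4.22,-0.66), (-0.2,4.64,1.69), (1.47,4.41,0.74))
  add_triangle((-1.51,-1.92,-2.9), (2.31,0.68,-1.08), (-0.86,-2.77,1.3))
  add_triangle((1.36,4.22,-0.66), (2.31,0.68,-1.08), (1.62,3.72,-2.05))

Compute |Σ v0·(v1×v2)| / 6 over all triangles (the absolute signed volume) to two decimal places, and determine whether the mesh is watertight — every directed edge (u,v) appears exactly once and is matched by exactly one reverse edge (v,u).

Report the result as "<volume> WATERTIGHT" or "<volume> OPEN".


84.51 WATERTIGHT

Per-triangle v0·(v1×v2)/6:
  t1: -0.1514
  t2: +2.5075
  t3: +5.2240
  t4: +1.3662
  t5: +13.2919
  t6: +3.6224
  t7: +7.6821
  t8: +6.4363
  t9: +1.2541
  t10: +3.9235
  t11: +6.4846
  t12: +0.7779
  t13: +3.1108
  t14: +4.8052
  t15: +0.0776
  t16: +0.4305
  t17: +3.2042
  t18: +3.1714
  t19: +9.6275
  t20: +1.7877
  t21: +4.0042
  t22: +1.8707
Σ = +84.5089 → |volume| = 84.51

Directed edges: 66 total, each appears once with its reverse present → watertight.


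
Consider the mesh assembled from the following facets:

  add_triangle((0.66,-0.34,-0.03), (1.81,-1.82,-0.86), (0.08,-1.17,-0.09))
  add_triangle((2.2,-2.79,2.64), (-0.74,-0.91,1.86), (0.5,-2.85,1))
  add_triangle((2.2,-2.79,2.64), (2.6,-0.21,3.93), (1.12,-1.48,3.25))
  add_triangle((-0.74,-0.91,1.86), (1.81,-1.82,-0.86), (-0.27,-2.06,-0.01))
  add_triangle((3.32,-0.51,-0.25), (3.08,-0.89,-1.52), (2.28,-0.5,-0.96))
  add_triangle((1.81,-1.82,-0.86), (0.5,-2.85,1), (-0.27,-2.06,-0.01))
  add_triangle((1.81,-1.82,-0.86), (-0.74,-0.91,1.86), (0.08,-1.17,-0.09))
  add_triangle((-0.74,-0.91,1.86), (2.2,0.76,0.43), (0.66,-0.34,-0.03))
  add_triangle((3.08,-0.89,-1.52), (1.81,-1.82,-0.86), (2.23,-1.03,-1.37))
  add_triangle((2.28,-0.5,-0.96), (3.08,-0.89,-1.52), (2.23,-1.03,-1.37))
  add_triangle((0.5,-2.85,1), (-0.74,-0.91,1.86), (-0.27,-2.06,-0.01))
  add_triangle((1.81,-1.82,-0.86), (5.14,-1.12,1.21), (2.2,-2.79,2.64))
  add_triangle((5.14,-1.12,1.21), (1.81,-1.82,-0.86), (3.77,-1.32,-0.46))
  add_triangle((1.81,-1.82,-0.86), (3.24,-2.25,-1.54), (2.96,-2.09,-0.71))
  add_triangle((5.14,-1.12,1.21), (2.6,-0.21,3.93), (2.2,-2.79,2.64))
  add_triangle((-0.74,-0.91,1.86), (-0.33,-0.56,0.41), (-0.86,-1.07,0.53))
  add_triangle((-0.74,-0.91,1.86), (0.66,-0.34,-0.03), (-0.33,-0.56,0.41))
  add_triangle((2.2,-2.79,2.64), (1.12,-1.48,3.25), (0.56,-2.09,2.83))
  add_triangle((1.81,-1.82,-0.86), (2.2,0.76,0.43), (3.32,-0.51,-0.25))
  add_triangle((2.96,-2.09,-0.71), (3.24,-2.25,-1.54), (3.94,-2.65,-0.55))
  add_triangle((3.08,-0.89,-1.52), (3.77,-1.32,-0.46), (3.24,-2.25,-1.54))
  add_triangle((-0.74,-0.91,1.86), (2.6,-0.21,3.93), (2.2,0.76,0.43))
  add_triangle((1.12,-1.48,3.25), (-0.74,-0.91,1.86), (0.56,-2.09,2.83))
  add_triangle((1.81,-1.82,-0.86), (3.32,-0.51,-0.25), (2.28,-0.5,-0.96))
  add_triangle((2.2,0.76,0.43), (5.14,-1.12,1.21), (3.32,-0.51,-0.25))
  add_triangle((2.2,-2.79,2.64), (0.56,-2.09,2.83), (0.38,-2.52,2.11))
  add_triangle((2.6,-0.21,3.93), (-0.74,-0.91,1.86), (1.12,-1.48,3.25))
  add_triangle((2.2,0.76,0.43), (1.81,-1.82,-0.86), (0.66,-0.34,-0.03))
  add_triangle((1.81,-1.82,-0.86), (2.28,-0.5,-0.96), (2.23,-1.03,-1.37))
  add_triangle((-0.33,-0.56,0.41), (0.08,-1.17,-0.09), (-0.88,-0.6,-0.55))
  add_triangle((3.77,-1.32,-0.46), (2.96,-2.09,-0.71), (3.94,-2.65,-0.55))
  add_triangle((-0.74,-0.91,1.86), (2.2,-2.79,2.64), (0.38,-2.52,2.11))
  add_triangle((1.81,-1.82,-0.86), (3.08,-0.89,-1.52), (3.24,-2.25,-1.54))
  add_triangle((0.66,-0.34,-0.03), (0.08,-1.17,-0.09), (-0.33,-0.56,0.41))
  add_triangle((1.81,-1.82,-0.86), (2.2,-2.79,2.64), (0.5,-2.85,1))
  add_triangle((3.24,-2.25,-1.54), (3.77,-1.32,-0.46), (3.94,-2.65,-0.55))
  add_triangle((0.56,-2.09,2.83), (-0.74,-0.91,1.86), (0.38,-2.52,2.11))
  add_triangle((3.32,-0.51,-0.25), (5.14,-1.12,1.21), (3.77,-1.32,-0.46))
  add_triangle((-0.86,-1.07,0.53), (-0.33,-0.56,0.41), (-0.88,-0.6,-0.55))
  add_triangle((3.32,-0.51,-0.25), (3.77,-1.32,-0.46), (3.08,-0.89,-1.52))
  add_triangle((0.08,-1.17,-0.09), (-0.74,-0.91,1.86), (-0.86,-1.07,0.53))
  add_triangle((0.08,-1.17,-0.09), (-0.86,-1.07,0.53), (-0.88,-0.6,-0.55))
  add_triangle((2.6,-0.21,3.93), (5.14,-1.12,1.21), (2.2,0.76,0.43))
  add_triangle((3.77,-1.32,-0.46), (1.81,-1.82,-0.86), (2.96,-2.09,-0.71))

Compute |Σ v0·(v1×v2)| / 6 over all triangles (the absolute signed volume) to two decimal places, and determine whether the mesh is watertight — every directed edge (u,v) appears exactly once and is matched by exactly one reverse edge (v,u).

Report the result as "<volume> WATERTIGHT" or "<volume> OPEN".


Per-triangle v0·(v1×v2)/6:
  t1: -0.0881
  t2: +1.9616
  t3: +2.1753
  t4: -1.1299
  t5: +0.0751
  t6: +0.9683
  t7: +0.5217
  t8: -0.4556
  t9: +0.1860
  t10: -0.0107
  t11: +0.7752
  t12: +5.1374
  t13: +1.0964
  t14: +0.2119
  t15: +7.2158
  t16: -0.0304
  t17: -0.0906
  t18: +0.9171
  t19: -0.0686
  t20: +0.0570
  t21: +0.9375
  t22: -0.0065
  t23: +0.5852
  t24: -0.6126
  t25: +1.0792
  t26: +0.7759
  t27: +1.1391
  t28: -0.1102
  t29: -0.2130
  t30: -0.1176
  t31: -0.2326
  t32: -0.9326
  t33: +0.0168
  t34: -0.0560
  t35: +2.3938
  t36: +0.8652
  t37: +0.5108
  t38: +0.6869
  t39: -0.0087
  t40: +0.4874
  t41: +0.2554
  t42: +0.2017
  t43: +3.5496
  t44: -0.1631
Σ = +30.4567 → |volume| = 30.46

Directed edges: 132 total, each appears once with its reverse present → watertight.

30.46 WATERTIGHT


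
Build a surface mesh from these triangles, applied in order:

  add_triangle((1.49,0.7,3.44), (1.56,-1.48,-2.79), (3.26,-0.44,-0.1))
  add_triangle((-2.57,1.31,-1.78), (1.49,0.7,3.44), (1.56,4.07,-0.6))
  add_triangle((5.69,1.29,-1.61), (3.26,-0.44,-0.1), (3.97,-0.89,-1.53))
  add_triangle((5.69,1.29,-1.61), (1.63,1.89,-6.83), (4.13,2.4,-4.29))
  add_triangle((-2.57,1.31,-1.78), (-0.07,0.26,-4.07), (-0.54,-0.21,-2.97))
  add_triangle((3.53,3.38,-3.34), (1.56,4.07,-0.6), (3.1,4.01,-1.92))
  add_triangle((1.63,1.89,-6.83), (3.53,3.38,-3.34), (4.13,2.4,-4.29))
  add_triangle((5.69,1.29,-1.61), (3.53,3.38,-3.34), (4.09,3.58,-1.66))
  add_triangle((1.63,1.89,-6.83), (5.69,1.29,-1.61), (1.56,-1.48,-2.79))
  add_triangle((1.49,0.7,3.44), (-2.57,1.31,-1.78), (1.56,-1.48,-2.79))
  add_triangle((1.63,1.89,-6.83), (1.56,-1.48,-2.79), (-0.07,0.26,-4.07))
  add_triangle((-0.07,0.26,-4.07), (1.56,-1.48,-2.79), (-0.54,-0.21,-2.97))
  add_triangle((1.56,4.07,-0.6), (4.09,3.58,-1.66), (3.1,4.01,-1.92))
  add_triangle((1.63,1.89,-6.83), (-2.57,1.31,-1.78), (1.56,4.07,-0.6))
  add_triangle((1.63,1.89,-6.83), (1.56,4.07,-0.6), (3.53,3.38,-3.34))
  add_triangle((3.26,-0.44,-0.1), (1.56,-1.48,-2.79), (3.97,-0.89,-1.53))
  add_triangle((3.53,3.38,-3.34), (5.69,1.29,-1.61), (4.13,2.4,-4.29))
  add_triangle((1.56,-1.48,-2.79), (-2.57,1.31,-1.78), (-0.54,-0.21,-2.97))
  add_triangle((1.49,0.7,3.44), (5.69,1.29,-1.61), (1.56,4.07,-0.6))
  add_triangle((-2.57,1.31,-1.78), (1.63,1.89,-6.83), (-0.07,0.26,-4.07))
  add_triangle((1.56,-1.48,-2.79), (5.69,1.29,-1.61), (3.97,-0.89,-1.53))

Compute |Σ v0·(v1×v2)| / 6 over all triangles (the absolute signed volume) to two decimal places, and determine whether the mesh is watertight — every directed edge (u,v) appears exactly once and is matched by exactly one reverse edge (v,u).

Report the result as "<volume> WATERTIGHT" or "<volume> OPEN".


Per-triangle v0·(v1×v2)/6:
  t1: +1.0617
  t2: +6.0686
  t3: +1.8509
  t4: +4.3394
  t5: +1.0853
  t6: +0.9987
  t7: +4.9100
  t8: +4.6598
  t9: +14.4613
  t10: -1.7133
  t11: +3.5512
  t12: +0.9860
  t13: +1.2494
  t14: +14.6273
  t15: +8.1844
  t16: +0.4436
  t17: +4.3866
  t18: -0.0430
  t19: +13.6640
  t20: +3.9221
  t21: +3.2797
Σ = +91.9738 → |volume| = 91.97

Directed edges: 63 total; 9 unmatched, e.g. (3.26,-0.44,-0.1)→(1.49,0.7,3.44) → open.

91.97 OPEN


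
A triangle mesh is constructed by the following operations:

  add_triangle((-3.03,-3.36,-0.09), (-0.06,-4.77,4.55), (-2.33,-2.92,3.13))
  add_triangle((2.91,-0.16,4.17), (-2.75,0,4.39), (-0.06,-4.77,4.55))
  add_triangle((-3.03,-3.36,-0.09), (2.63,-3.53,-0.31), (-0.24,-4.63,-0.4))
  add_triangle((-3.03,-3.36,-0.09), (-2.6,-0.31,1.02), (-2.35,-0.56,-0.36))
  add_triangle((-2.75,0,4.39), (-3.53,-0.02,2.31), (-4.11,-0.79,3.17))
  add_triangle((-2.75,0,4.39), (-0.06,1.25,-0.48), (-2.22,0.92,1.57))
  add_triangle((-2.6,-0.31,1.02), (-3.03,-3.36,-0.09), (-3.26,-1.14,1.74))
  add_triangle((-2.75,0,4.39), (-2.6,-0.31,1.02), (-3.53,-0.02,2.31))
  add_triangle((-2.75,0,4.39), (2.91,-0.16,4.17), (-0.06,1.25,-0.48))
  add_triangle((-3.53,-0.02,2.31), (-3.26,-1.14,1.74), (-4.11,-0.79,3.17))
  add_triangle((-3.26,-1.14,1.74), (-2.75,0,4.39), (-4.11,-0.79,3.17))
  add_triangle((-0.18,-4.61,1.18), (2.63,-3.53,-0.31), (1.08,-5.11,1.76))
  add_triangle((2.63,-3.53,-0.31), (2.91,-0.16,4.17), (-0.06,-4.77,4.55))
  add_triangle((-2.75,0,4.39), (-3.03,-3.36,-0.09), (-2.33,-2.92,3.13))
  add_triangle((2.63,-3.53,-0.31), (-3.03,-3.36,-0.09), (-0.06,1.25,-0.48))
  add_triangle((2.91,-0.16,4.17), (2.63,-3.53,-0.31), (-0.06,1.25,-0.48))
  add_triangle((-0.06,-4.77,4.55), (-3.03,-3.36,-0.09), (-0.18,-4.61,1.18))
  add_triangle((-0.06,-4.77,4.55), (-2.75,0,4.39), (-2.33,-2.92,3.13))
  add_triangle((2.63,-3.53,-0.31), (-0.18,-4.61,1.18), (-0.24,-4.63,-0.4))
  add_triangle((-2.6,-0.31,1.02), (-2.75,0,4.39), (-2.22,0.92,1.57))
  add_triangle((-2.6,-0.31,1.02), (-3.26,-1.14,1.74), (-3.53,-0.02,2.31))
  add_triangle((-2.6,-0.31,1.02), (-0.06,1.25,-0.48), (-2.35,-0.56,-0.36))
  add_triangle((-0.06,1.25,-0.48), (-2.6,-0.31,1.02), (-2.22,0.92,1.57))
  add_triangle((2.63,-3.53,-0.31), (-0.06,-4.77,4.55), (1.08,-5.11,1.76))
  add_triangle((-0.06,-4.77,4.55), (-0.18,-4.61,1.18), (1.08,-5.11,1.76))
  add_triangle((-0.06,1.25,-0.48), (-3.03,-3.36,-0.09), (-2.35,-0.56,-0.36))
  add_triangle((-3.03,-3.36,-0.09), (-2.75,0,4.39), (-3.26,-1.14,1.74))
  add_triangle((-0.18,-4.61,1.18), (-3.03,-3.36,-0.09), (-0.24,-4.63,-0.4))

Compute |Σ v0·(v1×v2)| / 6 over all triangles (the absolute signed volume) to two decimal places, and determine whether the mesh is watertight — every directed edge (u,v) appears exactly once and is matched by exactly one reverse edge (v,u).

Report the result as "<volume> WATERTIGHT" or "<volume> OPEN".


99.77 WATERTIGHT

Per-triangle v0·(v1×v2)/6:
  t1: +6.8260
  t2: +18.9461
  t3: -0.4237
  t4: +1.5108
  t5: +1.1729
  t6: +0.8881
  t7: +1.0154
  t8: -0.4438
  t9: +5.0083
  t10: +0.4944
  t11: +0.5175
  t12: +2.1543
  t13: +17.0544
  t14: +5.6861
  t15: +1.8149
  t16: +3.1132
  t17: +7.3225
  t18: +7.2501
  t19: +3.4262
  t20: +1.6005
  t21: +0.3813
  t22: +0.7594
  t23: +0.6393
  t24: +3.2764
  t25: +3.2289
  t26: +0.3012
  t27: +2.7604
  t28: +3.4872
Σ = +99.7683 → |volume| = 99.77

Directed edges: 84 total, each appears once with its reverse present → watertight.


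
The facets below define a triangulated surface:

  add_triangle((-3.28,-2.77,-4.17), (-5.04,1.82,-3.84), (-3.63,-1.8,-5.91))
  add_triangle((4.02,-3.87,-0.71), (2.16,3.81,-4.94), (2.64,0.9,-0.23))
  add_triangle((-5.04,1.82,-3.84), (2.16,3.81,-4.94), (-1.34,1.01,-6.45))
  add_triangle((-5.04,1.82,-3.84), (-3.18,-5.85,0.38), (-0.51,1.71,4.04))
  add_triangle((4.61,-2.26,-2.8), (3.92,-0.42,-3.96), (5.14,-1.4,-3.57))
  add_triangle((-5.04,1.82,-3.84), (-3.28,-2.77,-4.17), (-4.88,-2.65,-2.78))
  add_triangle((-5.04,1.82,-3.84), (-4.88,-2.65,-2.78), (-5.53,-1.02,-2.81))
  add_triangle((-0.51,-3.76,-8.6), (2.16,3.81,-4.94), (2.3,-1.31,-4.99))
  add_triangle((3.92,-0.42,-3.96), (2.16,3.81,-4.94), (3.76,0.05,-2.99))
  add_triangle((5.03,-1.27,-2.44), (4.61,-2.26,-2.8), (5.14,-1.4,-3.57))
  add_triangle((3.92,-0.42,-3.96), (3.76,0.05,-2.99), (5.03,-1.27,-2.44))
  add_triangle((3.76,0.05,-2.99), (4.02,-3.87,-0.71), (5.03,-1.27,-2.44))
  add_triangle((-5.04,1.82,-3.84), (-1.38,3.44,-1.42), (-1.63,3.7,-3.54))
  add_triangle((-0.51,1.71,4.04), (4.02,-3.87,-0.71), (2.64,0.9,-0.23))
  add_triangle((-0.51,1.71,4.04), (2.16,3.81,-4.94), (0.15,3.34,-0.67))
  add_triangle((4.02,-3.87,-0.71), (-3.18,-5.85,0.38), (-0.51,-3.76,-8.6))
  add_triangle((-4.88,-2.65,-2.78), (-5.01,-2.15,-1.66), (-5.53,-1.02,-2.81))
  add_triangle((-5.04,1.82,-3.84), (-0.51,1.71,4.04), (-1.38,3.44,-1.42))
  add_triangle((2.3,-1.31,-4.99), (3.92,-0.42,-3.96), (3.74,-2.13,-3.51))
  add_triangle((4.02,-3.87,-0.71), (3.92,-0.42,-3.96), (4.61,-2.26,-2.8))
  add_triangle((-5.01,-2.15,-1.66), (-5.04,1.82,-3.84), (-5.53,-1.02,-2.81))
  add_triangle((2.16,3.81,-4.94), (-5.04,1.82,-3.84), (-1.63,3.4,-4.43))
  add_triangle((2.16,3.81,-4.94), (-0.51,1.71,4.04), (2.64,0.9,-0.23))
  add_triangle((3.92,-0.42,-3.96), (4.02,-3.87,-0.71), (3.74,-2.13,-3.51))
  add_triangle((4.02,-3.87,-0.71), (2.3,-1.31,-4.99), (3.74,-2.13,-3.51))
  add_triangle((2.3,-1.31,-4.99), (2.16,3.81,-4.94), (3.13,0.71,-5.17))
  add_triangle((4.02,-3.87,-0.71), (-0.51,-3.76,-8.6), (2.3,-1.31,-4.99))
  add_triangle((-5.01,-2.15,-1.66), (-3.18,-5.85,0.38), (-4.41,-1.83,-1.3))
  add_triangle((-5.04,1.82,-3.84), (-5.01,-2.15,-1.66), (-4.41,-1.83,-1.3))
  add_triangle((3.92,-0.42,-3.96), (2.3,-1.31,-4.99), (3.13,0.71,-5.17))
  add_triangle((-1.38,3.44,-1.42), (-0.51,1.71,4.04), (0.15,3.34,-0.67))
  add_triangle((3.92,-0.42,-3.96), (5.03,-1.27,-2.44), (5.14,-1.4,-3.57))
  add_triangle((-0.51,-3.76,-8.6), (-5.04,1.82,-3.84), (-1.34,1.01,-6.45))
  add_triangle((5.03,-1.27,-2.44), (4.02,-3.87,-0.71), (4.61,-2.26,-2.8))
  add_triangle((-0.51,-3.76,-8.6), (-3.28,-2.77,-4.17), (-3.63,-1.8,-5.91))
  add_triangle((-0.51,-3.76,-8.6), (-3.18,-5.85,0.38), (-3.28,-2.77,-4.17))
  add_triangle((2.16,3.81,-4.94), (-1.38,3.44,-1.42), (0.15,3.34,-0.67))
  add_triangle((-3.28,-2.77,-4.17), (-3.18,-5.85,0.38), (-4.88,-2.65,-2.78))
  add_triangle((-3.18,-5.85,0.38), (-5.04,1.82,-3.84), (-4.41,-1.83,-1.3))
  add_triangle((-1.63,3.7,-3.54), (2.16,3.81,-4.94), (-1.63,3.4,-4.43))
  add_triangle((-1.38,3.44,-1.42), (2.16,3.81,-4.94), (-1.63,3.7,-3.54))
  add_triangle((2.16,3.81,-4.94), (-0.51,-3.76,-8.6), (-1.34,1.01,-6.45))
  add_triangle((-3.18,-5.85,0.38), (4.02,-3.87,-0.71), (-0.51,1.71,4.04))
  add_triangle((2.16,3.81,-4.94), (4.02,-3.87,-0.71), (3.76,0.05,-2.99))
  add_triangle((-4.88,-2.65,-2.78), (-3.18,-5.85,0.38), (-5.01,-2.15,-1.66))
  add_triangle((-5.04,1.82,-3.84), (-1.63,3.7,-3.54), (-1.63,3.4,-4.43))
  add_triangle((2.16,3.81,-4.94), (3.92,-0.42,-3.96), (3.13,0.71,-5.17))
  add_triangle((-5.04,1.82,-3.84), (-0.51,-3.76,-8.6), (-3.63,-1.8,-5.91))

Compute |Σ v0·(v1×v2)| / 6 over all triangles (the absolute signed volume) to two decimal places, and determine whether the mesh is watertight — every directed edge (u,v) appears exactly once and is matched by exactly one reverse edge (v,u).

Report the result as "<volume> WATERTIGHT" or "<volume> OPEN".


372.51 WATERTIGHT

Per-triangle v0·(v1×v2)/6:
  t1: +6.0781
  t2: +11.4433
  t3: +18.0218
  t4: +29.6262
  t5: +0.8416
  t6: +9.3091
  t7: +2.8238
  t8: +19.1479
  t9: +2.9504
  t10: +0.9410
  t11: +1.1676
  t12: -1.7520
  t13: +4.7153
  t14: +8.9148
  t15: +3.4887
  t16: +51.3676
  t17: +1.7679
  t18: +11.4154
  t19: +3.1990
  t20: +0.3063
  t21: +0.7996
  t22: +3.2606
  t23: +9.3424
  t24: +3.1834
  t25: +2.7897
  t26: +3.3739
  t27: +18.3197
  t28: +0.6786
  t29: +0.6494
  t30: +3.2165
  t31: +3.9824
  t32: +0.6906
  t33: +21.6159
  t34: +2.4887
  t35: +7.8583
  t36: +21.8052
  t37: +4.3751
  t38: +9.4806
  t39: -4.0520
  t40: +2.8916
  t41: +4.5375
  t42: +21.6590
  t43: +23.4351
  t44: -2.0302
  t45: +5.0213
  t46: +2.9052
  t47: +3.4185
  t48: +11.0400
Σ = +372.5102 → |volume| = 372.51

Directed edges: 144 total, each appears once with its reverse present → watertight.


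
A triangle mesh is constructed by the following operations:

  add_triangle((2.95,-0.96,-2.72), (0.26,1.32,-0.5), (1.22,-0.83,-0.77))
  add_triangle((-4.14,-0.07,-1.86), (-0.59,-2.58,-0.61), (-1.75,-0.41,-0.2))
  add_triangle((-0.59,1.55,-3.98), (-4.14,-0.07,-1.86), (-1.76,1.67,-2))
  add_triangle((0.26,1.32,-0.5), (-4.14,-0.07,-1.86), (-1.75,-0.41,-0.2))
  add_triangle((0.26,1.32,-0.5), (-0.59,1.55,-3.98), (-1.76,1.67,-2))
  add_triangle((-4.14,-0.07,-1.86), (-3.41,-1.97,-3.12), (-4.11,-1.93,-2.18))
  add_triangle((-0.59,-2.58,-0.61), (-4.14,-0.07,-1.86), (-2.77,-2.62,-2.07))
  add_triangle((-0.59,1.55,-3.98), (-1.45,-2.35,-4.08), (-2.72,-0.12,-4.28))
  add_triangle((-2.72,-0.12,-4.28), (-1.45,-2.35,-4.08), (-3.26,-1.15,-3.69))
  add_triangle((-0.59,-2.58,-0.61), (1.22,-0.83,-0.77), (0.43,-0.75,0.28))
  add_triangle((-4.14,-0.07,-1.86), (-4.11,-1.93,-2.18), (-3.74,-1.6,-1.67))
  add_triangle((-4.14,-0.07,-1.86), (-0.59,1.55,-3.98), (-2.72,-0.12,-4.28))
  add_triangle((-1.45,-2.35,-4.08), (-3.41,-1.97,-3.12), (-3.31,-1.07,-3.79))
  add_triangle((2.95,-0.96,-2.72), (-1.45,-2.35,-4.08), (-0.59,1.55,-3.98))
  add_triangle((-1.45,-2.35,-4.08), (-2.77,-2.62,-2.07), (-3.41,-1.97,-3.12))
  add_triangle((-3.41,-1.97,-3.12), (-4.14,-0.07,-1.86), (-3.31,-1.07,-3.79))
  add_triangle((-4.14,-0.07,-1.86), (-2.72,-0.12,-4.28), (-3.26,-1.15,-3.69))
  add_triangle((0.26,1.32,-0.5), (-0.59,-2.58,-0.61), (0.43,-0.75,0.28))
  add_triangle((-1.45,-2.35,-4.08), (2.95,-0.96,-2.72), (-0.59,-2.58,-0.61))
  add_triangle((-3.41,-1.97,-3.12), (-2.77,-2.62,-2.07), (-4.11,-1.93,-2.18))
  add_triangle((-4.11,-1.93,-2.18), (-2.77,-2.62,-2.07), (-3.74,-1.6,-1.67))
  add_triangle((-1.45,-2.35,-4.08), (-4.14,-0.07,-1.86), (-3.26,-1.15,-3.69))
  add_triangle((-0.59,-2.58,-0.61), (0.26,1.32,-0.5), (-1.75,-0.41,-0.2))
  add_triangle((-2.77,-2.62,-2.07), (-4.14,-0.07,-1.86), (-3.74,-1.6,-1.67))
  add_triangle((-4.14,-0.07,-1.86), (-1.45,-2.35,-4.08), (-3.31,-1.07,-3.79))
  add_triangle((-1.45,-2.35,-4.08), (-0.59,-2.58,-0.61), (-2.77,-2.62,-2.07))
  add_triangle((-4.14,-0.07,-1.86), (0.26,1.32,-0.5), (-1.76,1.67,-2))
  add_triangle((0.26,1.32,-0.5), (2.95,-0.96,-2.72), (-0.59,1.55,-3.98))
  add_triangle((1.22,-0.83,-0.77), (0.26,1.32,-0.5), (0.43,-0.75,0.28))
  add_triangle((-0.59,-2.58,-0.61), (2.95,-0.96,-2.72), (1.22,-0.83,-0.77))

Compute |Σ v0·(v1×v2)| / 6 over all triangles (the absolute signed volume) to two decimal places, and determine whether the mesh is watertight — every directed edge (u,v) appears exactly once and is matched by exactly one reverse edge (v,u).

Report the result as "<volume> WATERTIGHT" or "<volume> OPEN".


Per-triangle v0·(v1×v2)/6:
  t1: +0.1897
  t2: +1.1301
  t3: +3.0553
  t4: +0.3703
  t5: +1.2899
  t6: +1.5985
  t7: +0.8515
  t8: +4.4474
  t9: +2.3123
  t10: +0.4256
  t11: +0.3668
  t12: +3.4813
  t13: +1.9724
  t14: +9.8935
  t15: +1.9949
  t16: +1.9276
  t17: +2.1966
  t18: -0.2018
  t19: +5.7817
  t20: +1.0333
  t21: +0.2192
  t22: +0.9806
  t23: -0.5765
  t24: -0.8936
  t25: -1.2963
  t26: +2.7207
  t27: +0.3743
  t28: +2.9505
  t29: +0.1366
  t30: +0.7293
Σ = +49.4617 → |volume| = 49.46

Directed edges: 90 total, each appears once with its reverse present → watertight.

49.46 WATERTIGHT


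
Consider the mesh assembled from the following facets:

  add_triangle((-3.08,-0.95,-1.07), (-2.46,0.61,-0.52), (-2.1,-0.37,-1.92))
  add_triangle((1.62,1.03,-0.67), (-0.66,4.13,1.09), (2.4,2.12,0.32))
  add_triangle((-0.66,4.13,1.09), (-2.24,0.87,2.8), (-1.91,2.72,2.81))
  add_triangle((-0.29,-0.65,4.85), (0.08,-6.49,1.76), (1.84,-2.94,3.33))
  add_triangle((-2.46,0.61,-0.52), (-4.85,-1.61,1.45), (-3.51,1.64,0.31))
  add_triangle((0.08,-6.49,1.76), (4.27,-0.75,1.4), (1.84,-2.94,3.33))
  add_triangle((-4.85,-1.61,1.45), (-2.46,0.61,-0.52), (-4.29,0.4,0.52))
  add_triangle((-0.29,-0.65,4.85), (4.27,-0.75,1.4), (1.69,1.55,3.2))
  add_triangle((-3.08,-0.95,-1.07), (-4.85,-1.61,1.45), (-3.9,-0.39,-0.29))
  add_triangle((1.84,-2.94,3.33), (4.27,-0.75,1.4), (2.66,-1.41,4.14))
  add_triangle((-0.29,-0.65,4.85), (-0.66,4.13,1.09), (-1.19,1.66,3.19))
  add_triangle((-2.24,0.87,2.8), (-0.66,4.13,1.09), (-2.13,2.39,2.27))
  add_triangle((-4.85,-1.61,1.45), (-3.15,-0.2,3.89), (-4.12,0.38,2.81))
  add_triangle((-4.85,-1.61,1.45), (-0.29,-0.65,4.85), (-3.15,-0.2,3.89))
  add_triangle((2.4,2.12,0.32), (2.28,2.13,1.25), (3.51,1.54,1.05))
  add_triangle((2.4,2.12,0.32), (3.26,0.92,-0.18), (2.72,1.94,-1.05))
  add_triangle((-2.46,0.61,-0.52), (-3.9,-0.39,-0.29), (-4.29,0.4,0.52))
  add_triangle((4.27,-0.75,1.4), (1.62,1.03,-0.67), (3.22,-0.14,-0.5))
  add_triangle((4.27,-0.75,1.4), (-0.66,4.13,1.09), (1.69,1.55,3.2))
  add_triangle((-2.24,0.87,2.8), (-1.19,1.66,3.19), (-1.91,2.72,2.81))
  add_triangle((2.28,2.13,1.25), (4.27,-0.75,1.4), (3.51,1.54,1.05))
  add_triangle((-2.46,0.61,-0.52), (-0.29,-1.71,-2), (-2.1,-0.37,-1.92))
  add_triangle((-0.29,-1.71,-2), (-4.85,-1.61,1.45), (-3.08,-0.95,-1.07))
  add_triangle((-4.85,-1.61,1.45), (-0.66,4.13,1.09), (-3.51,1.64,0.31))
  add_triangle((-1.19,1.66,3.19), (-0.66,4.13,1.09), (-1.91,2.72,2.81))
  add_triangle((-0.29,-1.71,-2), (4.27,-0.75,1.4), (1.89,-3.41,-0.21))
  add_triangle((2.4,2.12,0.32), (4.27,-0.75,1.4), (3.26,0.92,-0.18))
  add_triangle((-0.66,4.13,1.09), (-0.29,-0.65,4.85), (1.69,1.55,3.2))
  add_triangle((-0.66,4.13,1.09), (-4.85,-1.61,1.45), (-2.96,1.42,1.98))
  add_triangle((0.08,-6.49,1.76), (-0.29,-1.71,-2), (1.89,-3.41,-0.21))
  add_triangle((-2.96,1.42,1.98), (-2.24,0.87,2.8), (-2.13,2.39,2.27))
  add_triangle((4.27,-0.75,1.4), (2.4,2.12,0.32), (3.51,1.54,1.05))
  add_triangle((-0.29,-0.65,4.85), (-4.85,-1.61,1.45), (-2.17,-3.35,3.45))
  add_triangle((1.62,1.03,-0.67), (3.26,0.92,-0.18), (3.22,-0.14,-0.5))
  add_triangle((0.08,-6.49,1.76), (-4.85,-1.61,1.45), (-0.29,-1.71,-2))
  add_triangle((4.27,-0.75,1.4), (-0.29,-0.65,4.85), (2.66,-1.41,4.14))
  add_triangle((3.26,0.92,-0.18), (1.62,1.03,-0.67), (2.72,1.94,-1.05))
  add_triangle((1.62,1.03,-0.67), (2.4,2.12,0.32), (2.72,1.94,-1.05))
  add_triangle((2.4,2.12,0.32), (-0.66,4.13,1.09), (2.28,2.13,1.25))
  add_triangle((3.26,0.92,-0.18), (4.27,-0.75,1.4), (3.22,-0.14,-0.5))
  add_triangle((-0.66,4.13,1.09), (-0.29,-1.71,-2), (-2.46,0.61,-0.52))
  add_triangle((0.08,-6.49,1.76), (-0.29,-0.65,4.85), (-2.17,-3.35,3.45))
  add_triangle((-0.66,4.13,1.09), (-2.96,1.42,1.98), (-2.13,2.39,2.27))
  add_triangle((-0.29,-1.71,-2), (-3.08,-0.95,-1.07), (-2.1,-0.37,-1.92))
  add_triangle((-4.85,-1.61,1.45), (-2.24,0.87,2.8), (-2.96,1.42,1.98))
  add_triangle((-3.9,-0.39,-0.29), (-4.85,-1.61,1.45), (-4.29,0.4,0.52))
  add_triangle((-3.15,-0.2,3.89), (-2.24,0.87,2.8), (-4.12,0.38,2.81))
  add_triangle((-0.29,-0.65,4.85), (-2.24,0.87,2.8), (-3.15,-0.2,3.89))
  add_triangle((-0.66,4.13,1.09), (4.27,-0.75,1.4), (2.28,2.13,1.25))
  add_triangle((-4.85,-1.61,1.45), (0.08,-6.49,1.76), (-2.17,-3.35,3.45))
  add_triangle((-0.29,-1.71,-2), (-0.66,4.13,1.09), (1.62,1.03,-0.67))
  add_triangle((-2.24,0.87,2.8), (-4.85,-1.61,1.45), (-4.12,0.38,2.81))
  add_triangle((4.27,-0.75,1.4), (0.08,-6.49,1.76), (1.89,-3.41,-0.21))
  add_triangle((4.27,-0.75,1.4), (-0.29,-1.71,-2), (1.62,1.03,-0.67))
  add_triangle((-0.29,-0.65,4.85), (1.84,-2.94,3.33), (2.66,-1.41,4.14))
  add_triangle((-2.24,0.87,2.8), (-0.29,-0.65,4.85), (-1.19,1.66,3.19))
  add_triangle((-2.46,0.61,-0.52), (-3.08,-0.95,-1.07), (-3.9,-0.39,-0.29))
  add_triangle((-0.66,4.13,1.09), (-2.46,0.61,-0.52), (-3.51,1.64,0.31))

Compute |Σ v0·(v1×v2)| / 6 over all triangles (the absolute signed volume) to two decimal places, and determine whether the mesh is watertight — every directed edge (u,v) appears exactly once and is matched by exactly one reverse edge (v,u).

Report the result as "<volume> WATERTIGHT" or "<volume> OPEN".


169.36 WATERTIGHT

Per-triangle v0·(v1×v2)/6:
  t1: +0.8842
  t2: +1.4813
  t3: +0.4153
  t4: +9.9352
  t5: +1.9941
  t6: +9.3379
  t7: -0.9718
  t8: +7.8194
  t9: +1.3705
  t10: +4.2563
  t11: +2.4502
  t12: +0.7222
  t13: +3.0861
  t14: +4.5757
  t15: +0.6175
  t16: +0.9936
  t17: +0.6485
  t18: -1.0916
  t19: +5.8415
  t20: +1.0684
  t21: +0.9527
  t22: -0.3704
  t23: +2.7191
  t24: +4.6235
  t25: +1.4629
  t26: +3.1330
  t27: +1.7629
  t28: +7.4543
  t29: +2.1160
  t30: +5.3065
  t31: +0.9639
  t32: +0.5342
  t33: +8.8712
  t34: +0.4311
  t35: +13.3188
  t36: +1.6878
  t37: +0.0898
  t38: -0.0626
  t39: +1.7287
  t40: +1.2743
  t41: +2.2545
  t42: +10.3598
  t43: +1.1523
  t44: +1.2611
  t45: +2.7090
  t46: +1.5892
  t47: +1.2219
  t48: +2.3983
  t49: +0.9173
  t50: +10.9637
  t51: +2.2676
  t52: -0.9510
  t53: +7.6216
  t54: +3.2874
  t55: +4.4513
  t56: +2.4915
  t57: +0.6086
  t58: +1.3227
Σ = +169.3587 → |volume| = 169.36

Directed edges: 174 total, each appears once with its reverse present → watertight.


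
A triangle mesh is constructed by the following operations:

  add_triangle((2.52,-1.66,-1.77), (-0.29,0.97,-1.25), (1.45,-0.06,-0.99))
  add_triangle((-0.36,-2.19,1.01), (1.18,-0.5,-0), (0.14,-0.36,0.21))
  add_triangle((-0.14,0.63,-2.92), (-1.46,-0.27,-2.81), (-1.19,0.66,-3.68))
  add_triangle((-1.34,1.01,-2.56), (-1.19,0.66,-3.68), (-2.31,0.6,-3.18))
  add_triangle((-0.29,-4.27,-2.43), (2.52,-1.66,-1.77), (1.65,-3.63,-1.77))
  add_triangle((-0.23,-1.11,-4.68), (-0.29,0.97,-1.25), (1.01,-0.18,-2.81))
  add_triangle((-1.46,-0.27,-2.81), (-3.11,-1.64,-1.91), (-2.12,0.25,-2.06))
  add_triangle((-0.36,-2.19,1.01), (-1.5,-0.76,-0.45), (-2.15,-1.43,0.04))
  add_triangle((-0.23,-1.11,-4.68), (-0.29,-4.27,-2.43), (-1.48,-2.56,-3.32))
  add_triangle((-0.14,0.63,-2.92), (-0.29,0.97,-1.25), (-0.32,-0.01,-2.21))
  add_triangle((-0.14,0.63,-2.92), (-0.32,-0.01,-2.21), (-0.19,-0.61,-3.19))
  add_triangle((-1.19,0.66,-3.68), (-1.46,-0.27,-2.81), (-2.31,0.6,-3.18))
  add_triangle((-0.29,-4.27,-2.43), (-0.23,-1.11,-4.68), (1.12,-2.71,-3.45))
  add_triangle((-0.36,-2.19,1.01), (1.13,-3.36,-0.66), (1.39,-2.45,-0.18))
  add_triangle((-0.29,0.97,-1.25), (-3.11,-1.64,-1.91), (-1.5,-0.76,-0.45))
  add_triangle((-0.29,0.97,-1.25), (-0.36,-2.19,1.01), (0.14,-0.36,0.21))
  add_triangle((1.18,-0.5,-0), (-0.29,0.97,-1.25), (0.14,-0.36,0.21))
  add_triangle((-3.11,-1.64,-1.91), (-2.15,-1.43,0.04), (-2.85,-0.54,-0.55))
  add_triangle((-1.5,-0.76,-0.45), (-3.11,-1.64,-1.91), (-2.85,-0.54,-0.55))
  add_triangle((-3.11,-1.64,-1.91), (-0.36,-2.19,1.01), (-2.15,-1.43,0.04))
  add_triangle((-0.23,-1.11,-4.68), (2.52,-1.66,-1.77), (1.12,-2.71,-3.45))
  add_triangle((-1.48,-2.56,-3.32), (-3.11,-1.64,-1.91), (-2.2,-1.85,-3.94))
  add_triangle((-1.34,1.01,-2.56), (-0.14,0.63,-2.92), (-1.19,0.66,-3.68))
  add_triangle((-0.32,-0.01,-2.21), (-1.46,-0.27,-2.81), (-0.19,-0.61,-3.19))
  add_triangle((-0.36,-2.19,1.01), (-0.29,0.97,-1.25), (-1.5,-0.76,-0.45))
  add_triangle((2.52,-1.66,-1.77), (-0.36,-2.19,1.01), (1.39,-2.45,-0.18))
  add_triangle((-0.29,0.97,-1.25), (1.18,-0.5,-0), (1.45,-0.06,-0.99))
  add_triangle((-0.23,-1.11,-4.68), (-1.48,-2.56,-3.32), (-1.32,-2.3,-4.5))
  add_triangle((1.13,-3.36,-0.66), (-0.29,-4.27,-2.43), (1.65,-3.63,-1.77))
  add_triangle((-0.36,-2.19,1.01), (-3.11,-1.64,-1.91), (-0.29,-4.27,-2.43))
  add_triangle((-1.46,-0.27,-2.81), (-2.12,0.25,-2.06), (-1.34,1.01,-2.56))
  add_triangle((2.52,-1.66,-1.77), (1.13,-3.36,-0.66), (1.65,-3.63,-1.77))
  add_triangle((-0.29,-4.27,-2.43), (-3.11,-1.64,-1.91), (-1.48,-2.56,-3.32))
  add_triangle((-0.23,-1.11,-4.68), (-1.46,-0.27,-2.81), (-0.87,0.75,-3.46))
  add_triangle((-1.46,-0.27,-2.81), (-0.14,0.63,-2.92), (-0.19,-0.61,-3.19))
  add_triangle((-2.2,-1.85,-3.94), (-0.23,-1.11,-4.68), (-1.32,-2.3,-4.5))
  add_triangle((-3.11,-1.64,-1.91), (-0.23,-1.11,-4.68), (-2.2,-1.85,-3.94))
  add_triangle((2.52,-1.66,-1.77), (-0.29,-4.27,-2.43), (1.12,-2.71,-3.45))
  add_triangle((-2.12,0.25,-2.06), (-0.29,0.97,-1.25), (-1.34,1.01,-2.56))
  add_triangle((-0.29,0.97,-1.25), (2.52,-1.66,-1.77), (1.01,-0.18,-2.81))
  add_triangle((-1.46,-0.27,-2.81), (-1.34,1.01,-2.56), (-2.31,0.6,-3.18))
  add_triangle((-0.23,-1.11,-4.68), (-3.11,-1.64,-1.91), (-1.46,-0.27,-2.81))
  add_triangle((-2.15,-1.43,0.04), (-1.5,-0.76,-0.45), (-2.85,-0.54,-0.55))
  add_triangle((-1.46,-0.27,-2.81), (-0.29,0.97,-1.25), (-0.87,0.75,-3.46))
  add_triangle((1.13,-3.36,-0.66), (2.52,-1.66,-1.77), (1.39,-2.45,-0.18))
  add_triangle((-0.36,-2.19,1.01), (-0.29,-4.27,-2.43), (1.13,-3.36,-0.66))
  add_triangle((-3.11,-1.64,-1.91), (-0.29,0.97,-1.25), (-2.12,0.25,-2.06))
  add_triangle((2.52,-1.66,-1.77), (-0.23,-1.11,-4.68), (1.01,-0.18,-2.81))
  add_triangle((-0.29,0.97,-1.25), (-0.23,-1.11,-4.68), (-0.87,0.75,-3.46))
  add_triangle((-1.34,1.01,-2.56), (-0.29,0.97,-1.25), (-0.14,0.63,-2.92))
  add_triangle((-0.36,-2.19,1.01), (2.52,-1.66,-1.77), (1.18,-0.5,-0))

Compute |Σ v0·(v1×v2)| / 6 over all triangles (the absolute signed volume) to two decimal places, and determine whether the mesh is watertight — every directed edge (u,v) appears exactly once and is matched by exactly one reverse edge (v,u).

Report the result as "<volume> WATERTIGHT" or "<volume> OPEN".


46.01 OPEN

Per-triangle v0·(v1×v2)/6:
  t1: +0.5558
  t2: +0.0370
  t3: +0.3458
  t4: +0.4237
  t5: +1.6681
  t6: +1.2209
  t7: +1.1602
  t8: -0.2486
  t9: +3.5580
  t10: -0.1275
  t11: -0.1265
  t12: +0.6185
  t13: +3.9670
  t14: +0.6415
  t15: +0.2915
  t16: -0.0511
  t17: -0.0389
  t18: +0.8633
  t19: -0.2159
  t20: +1.2214
  t21: +2.5993
  t22: +1.5258
  t23: +0.3051
  t24: -0.2568
  t25: -0.2715
  t26: -0.3238
  t27: +0.0286
  t28: +0.2531
  t29: +1.4041
  t30: +4.9618
  t31: +0.6154
  t32: +0.8141
  t33: +3.0681
  t34: +1.4030
  t35: +0.8215
  t36: +1.1444
  t37: +0.2962
  t38: +2.8085
  t39: +0.1245
  t40: +0.3909
  t41: -0.3827
  t42: +2.1566
  t43: -0.1808
  t44: +0.2914
  t45: +0.7886
  t46: +2.3692
  t47: -0.3188
  t48: +2.0998
  t49: +0.4114
  t50: +0.3636
  t51: +0.9331
Σ = +46.0082 → |volume| = 46.01

Directed edges: 153 total; 9 unmatched, e.g. (1.45,-0.06,-0.99)→(2.52,-1.66,-1.77) → open.


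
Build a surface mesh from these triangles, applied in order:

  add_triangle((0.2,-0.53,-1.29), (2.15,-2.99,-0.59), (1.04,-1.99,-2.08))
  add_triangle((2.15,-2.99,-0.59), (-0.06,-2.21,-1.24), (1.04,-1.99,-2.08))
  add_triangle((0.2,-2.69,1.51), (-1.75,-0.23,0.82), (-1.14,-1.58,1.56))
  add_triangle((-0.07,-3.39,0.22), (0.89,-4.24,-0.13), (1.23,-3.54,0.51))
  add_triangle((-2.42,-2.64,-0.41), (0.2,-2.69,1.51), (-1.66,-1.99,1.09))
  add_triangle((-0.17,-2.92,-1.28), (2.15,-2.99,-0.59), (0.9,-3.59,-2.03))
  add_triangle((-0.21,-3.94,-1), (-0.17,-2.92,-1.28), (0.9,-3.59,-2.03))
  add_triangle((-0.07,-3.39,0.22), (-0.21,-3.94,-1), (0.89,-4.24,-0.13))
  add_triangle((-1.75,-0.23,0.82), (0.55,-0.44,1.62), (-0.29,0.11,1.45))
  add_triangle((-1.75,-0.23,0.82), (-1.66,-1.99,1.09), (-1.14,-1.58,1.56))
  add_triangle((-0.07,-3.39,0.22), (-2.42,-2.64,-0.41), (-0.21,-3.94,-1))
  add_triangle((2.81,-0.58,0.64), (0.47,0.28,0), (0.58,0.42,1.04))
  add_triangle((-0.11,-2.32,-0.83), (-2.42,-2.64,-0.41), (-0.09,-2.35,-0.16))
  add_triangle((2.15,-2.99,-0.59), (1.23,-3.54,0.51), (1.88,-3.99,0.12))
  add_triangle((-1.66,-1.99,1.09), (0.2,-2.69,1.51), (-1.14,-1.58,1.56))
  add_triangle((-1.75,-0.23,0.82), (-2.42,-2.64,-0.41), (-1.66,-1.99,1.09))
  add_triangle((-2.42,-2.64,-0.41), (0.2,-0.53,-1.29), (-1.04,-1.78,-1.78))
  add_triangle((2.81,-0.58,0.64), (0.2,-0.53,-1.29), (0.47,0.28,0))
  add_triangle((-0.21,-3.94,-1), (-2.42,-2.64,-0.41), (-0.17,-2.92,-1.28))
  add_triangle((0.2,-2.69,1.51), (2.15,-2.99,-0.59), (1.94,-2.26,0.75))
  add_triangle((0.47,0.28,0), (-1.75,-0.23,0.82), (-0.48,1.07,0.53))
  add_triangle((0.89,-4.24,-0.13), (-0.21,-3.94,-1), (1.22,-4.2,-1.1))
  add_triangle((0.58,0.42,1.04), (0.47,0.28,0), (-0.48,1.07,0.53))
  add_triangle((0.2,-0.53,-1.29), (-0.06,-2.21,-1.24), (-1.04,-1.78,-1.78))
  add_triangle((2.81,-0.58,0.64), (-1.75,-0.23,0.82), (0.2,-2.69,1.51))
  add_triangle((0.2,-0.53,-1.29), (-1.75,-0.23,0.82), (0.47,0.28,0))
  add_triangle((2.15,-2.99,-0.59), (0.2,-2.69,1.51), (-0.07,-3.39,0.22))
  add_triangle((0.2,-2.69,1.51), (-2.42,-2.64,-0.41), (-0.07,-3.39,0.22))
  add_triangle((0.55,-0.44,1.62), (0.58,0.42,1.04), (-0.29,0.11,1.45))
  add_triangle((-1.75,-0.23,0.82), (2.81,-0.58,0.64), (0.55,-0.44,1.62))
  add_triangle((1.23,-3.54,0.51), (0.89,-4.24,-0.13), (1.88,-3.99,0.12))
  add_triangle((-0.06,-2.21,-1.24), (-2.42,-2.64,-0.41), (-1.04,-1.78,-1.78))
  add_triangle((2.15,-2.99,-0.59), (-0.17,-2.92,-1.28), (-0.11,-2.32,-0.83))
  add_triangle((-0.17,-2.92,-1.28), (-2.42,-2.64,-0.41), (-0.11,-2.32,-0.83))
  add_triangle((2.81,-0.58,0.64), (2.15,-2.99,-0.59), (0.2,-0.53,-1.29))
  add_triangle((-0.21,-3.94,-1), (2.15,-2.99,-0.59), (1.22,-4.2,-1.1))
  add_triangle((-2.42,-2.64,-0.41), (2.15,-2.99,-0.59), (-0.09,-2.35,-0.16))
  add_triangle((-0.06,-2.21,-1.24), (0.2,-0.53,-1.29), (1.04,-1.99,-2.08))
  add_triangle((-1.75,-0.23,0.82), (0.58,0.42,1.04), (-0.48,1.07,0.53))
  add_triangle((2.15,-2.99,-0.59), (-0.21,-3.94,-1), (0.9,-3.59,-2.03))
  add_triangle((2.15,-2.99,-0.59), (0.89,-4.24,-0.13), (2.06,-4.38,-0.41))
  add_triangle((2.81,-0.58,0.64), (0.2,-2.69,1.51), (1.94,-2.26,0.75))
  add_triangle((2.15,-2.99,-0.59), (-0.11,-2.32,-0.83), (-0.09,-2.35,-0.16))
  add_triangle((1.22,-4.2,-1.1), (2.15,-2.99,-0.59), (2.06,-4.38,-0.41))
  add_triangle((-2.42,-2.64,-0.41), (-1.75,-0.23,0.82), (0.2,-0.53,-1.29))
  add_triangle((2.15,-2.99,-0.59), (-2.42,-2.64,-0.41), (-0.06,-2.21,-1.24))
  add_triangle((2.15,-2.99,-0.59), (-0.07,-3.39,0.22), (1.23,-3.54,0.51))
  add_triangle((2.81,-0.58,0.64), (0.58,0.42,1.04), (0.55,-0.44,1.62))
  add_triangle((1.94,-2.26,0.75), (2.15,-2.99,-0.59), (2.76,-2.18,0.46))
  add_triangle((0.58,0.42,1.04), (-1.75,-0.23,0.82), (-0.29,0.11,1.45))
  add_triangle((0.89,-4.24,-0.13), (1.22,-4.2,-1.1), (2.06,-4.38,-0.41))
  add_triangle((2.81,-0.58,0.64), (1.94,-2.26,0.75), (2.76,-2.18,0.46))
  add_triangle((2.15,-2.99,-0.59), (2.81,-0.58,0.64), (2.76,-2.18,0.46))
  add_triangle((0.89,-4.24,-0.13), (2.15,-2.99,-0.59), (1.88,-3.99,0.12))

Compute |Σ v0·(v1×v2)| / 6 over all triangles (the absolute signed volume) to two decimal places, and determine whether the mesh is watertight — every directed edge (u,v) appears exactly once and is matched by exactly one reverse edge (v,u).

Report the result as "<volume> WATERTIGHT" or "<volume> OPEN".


26.47 WATERTIGHT

Per-triangle v0·(v1×v2)/6:
  t1: +0.0787
  t2: +1.2301
  t3: -0.1438
  t4: +0.4531
  t5: +1.5018
  t6: -0.9051
  t7: +0.3967
  t8: +0.7230
  t9: +0.2775
  t10: +0.3999
  t11: +1.6360
  t12: +0.1874
  t13: -0.6085
  t14: +0.0009
  t15: +0.5608
  t16: +1.0093
  t17: -0.1393
  t18: +0.2603
  t19: +0.8090
  t20: +1.3539
  t21: -0.0534
  t22: +0.9220
  t23: +0.1074
  t24: +0.4243
  t25: +1.1061
  t26: +0.0404
  t27: +1.7820
  t28: +1.7009
  t29: +0.1792
  t30: +0.2275
  t31: +0.3723
  t32: +1.0671
  t33: -0.2027
  t34: -0.2154
  t35: +1.3455
  t36: -0.2117
  t37: +0.5552
  t38: +0.3239
  t39: +0.4029
  t40: +1.8177
  t41: -0.1051
  t42: +0.8931
  t43: -0.5993
  t44: +0.5548
  t45: +0.5597
  t46: +1.8212
  t47: -0.9275
  t48: +0.5166
  t49: +0.5710
  t50: +0.0751
  t51: +0.7169
  t52: +0.3792
  t53: +0.6132
  t54: +0.6278
Σ = +26.4698 → |volume| = 26.47

Directed edges: 162 total, each appears once with its reverse present → watertight.
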